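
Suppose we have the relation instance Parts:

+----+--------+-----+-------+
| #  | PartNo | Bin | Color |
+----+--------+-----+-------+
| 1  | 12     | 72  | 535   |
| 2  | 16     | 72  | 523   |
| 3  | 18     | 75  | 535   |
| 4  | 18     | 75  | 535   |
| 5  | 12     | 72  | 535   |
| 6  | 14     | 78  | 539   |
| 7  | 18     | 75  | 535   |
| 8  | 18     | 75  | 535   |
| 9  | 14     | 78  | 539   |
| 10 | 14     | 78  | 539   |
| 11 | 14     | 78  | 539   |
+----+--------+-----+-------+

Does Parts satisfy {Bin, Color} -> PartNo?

Yes

(Bin=72, Color=535): rows 1, 5 → PartNo = 12, 12 ✓
(Bin=72, Color=523): row 2 → PartNo = 16 ✓
(Bin=75, Color=535): rows 3, 4, 7, 8 → PartNo = 18, 18, 18, 18 ✓
(Bin=78, Color=539): rows 6, 9, 10, 11 → PartNo = 14, 14, 14, 14 ✓
Every {Bin, Color} value is associated with a single PartNo value, so {Bin, Color} -> PartNo holds.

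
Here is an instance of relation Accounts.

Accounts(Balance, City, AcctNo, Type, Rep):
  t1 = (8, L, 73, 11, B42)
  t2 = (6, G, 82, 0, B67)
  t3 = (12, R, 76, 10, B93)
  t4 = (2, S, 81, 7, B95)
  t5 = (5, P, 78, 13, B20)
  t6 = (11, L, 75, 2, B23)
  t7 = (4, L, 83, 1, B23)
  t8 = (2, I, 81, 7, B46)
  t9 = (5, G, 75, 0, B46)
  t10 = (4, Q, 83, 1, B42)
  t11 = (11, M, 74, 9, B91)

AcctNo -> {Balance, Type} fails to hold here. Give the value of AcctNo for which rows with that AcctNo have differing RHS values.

75

AcctNo=73: row 1 → {Balance,Type} = (8, 11) ✓
AcctNo=82: row 2 → {Balance,Type} = (6, 0) ✓
AcctNo=76: row 3 → {Balance,Type} = (12, 10) ✓
AcctNo=81: rows 4, 8 → {Balance,Type} = (2, 7), (2, 7) ✓
AcctNo=78: row 5 → {Balance,Type} = (5, 13) ✓
AcctNo=75: rows 6, 9 → {Balance,Type} takes values {(11, 2), (5, 0)} — violation
AcctNo=83: rows 7, 10 → {Balance,Type} = (4, 1), (4, 1) ✓
AcctNo=74: row 11 → {Balance,Type} = (11, 9) ✓
The only AcctNo value with inconsistent RHS is AcctNo=75.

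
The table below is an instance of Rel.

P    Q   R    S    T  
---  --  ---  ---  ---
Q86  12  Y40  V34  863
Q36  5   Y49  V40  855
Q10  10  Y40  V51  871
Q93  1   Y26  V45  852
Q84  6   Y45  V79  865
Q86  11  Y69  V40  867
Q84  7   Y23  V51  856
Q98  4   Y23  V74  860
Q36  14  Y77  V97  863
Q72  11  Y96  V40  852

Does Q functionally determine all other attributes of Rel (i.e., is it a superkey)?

Two distinct rows share Q=11, so Q does not determine every attribute — not a superkey.

No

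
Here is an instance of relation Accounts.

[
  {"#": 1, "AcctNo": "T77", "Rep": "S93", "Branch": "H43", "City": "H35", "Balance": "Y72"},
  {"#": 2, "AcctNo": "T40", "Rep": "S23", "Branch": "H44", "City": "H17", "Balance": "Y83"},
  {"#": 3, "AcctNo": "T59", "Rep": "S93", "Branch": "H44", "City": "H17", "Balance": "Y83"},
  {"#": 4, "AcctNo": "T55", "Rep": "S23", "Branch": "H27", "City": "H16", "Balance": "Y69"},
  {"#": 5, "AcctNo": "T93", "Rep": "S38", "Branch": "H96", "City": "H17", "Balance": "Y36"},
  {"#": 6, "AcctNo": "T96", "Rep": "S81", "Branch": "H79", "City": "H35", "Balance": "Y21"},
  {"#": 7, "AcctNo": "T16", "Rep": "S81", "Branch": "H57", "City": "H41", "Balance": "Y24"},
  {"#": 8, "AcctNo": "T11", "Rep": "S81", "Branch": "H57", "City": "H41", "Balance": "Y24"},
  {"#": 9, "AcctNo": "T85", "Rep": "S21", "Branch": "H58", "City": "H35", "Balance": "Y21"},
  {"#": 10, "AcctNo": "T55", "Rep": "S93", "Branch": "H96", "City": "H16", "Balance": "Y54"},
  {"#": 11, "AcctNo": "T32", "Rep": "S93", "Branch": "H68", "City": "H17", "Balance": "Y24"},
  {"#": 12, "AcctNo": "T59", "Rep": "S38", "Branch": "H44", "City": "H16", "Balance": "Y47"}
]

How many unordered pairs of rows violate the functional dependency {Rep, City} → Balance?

1

(Rep=S93, City=H17): violating pairs (3,11) — 1 pair.
(Rep=S81, City=H41): all 2 rows agree on Balance — 0 pairs.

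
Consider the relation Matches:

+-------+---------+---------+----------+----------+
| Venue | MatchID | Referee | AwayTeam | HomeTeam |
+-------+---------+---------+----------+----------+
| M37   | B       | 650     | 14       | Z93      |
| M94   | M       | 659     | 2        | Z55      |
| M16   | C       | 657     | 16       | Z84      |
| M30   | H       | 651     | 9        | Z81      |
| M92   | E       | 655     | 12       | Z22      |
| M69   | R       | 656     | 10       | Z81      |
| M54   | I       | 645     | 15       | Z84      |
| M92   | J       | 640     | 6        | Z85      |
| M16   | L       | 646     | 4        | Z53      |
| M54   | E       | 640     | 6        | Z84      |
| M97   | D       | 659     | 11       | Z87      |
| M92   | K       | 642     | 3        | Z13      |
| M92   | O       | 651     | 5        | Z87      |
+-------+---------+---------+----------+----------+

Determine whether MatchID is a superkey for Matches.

Two distinct rows share MatchID=E, so MatchID does not determine every attribute — not a superkey.

No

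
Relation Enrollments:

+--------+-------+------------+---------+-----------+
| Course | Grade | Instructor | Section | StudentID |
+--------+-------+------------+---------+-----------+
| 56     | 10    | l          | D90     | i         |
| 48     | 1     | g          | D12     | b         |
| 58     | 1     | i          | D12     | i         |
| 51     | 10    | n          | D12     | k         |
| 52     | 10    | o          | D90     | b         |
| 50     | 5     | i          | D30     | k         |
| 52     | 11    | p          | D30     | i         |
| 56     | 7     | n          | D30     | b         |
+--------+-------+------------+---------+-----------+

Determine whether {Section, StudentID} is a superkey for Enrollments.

Yes

All 8 rows have distinct {Section, StudentID} values, so {Section, StudentID} → (all attributes) holds and {Section, StudentID} is a superkey.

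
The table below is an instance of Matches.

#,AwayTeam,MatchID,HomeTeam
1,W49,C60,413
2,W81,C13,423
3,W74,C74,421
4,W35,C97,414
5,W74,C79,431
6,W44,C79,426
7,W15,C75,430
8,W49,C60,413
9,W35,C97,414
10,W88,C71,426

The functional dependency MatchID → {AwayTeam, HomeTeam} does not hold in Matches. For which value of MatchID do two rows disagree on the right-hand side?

MatchID=C60: rows 1, 8 → {AwayTeam,HomeTeam} = (W49, 413), (W49, 413) ✓
MatchID=C13: row 2 → {AwayTeam,HomeTeam} = (W81, 423) ✓
MatchID=C74: row 3 → {AwayTeam,HomeTeam} = (W74, 421) ✓
MatchID=C97: rows 4, 9 → {AwayTeam,HomeTeam} = (W35, 414), (W35, 414) ✓
MatchID=C79: rows 5, 6 → {AwayTeam,HomeTeam} takes values {(W74, 431), (W44, 426)} — violation
MatchID=C75: row 7 → {AwayTeam,HomeTeam} = (W15, 430) ✓
MatchID=C71: row 10 → {AwayTeam,HomeTeam} = (W88, 426) ✓
The only MatchID value with inconsistent RHS is MatchID=C79.

C79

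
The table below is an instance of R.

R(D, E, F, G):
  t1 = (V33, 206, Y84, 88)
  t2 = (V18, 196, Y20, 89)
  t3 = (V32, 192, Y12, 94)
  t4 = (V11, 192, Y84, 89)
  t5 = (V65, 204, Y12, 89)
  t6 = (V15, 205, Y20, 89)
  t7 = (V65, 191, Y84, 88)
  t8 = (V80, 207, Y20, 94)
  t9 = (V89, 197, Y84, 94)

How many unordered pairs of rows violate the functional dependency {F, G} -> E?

(F=Y84, G=88): violating pairs (1,7) — 1 pair.
(F=Y20, G=89): violating pairs (2,6) — 1 pair.

2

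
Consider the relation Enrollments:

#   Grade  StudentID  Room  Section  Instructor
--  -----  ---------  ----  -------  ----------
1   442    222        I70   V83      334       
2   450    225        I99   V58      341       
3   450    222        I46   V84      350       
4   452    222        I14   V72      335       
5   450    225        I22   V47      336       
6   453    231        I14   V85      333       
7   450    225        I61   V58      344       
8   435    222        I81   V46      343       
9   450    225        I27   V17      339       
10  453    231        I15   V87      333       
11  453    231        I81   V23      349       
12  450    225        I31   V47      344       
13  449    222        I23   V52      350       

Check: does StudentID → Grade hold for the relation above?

StudentID=222: rows 1, 3, 4, 8, 13 → Grade takes values {442, 450, 452, 435, 449} — violation
StudentID=225: rows 2, 5, 7, 9, 12 → Grade = 450, 450, 450, 450, 450 ✓
StudentID=231: rows 6, 10, 11 → Grade = 453, 453, 453 ✓
Two rows agree on StudentID but differ on Grade, so StudentID → Grade does not hold.

No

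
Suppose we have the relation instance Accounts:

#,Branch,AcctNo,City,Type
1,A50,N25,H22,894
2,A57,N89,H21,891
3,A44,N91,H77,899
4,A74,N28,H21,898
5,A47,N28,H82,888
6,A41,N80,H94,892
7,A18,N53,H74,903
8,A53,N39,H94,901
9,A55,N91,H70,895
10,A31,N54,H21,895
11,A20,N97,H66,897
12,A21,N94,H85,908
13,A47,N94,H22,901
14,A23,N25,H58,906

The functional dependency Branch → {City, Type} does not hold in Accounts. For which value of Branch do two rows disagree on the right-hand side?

A47

Branch=A50: row 1 → {City,Type} = (H22, 894) ✓
Branch=A57: row 2 → {City,Type} = (H21, 891) ✓
Branch=A44: row 3 → {City,Type} = (H77, 899) ✓
Branch=A74: row 4 → {City,Type} = (H21, 898) ✓
Branch=A47: rows 5, 13 → {City,Type} takes values {(H82, 888), (H22, 901)} — violation
Branch=A41: row 6 → {City,Type} = (H94, 892) ✓
Branch=A18: row 7 → {City,Type} = (H74, 903) ✓
Branch=A53: row 8 → {City,Type} = (H94, 901) ✓
Branch=A55: row 9 → {City,Type} = (H70, 895) ✓
Branch=A31: row 10 → {City,Type} = (H21, 895) ✓
Branch=A20: row 11 → {City,Type} = (H66, 897) ✓
Branch=A21: row 12 → {City,Type} = (H85, 908) ✓
Branch=A23: row 14 → {City,Type} = (H58, 906) ✓
The only Branch value with inconsistent RHS is Branch=A47.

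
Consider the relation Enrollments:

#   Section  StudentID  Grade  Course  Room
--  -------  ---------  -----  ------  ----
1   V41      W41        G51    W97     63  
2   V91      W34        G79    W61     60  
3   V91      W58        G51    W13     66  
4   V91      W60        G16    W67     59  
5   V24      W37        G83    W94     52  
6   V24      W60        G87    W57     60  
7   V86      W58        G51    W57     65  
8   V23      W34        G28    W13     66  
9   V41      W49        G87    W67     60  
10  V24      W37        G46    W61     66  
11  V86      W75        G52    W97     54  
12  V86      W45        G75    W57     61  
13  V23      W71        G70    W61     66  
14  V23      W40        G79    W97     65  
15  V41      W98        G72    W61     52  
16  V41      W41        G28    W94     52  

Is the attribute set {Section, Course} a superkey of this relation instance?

No

Rows 7 and 12 have the same {Section, Course} value (Section=V86, Course=W57) but are distinct tuples, so {Section, Course} does not determine every attribute — not a superkey.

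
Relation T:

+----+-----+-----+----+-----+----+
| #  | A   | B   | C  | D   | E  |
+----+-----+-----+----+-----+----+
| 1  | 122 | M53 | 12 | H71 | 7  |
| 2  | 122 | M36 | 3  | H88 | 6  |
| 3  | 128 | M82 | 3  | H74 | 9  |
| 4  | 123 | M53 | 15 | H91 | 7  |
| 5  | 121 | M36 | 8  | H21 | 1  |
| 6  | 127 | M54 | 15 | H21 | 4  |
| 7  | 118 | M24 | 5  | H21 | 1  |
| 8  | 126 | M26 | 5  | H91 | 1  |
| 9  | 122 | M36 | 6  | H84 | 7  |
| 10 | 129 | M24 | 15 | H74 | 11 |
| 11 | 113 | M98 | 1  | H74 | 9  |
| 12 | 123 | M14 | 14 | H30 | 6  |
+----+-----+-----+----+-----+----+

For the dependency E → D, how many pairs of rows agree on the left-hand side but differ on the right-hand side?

6

E=7: violating pairs (1,4), (1,9), (4,9) — 3 pairs.
E=6: violating pairs (2,12) — 1 pair.
E=9: all 2 rows agree on D — 0 pairs.
E=1: violating pairs (5,8), (7,8) — 2 pairs.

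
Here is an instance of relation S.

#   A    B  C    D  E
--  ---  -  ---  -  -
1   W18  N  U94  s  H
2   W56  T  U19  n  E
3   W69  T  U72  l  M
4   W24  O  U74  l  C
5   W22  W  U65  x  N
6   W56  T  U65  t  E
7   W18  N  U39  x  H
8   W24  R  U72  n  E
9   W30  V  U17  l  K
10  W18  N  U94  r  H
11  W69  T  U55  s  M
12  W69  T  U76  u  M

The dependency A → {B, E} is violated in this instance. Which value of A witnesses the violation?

W24

A=W18: rows 1, 7, 10 → {B,E} = (N, H), (N, H), (N, H) ✓
A=W56: rows 2, 6 → {B,E} = (T, E), (T, E) ✓
A=W69: rows 3, 11, 12 → {B,E} = (T, M), (T, M), (T, M) ✓
A=W24: rows 4, 8 → {B,E} takes values {(O, C), (R, E)} — violation
A=W22: row 5 → {B,E} = (W, N) ✓
A=W30: row 9 → {B,E} = (V, K) ✓
The only A value with inconsistent RHS is A=W24.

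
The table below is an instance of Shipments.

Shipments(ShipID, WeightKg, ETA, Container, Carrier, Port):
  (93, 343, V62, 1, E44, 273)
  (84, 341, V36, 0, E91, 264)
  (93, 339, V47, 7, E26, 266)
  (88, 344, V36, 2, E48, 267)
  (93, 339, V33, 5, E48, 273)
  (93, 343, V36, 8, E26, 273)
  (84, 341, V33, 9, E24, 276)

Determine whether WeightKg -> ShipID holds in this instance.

Yes

WeightKg=343: 2 rows → ShipID = 93, 93 ✓
WeightKg=341: 2 rows → ShipID = 84, 84 ✓
WeightKg=339: 2 rows → ShipID = 93, 93 ✓
WeightKg=344: 1 row → ShipID = 88 ✓
Every WeightKg value is associated with a single ShipID value, so WeightKg -> ShipID holds.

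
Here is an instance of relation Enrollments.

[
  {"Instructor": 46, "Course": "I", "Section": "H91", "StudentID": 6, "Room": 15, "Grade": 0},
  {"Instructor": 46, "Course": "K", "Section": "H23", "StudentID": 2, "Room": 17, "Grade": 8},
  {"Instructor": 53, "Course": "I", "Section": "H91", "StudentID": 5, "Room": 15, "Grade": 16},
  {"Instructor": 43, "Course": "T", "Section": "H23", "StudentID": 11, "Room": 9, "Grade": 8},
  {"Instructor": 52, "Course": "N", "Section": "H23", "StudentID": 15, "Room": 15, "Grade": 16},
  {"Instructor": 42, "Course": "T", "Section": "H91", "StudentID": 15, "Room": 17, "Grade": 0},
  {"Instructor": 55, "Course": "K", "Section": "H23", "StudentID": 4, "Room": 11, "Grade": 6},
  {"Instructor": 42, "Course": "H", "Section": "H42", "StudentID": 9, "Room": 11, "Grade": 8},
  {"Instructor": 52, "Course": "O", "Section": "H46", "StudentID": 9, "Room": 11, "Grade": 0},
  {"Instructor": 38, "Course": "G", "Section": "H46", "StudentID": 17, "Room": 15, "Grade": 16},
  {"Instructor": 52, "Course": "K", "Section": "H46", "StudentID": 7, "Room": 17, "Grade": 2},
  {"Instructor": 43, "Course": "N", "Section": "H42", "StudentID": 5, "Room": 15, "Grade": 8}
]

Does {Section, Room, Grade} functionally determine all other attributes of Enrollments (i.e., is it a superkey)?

All 12 rows have distinct {Section, Room, Grade} values, so {Section, Room, Grade} → (all attributes) holds and {Section, Room, Grade} is a superkey.

Yes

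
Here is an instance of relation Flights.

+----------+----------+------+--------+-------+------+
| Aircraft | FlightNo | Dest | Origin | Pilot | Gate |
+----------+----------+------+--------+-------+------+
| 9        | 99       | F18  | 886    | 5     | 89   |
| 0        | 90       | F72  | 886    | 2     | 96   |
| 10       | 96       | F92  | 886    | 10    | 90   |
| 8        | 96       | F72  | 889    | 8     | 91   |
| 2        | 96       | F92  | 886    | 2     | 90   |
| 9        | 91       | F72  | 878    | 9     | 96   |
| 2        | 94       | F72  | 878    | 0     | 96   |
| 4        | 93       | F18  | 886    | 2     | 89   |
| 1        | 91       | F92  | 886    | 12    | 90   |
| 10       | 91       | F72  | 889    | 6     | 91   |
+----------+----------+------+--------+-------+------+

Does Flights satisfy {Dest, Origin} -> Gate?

Yes

(Dest=F18, Origin=886): 2 rows → Gate = 89, 89 ✓
(Dest=F72, Origin=886): 1 row → Gate = 96 ✓
(Dest=F92, Origin=886): 3 rows → Gate = 90, 90, 90 ✓
(Dest=F72, Origin=889): 2 rows → Gate = 91, 91 ✓
(Dest=F72, Origin=878): 2 rows → Gate = 96, 96 ✓
Every {Dest, Origin} value is associated with a single Gate value, so {Dest, Origin} -> Gate holds.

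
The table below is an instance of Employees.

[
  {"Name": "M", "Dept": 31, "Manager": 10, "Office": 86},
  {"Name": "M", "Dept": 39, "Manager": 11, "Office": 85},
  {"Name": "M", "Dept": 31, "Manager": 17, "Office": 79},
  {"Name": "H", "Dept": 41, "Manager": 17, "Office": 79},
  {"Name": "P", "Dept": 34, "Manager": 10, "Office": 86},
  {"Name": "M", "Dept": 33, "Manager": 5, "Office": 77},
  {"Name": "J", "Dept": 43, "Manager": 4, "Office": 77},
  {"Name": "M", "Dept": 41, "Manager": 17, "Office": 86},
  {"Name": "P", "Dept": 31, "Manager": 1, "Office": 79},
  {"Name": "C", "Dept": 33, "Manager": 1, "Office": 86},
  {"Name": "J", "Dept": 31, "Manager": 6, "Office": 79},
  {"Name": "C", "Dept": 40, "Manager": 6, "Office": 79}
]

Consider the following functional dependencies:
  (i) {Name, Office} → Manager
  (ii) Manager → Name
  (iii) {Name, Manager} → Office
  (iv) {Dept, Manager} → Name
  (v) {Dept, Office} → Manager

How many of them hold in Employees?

(i) {Name, Office} → Manager: (Name=M, Office=86): 2 rows → Manager takes values {10, 17} — violation — fails.
(ii) Manager → Name: Manager=10: 2 rows → Name takes values {M, P} — violation; Manager=17: 3 rows → Name takes values {M, H} — violation; Manager=1: 2 rows → Name takes values {P, C} — violation; Manager=6: 2 rows → Name takes values {J, C} — violation — fails.
(iii) {Name, Manager} → Office: (Name=M, Manager=17): 2 rows → Office takes values {79, 86} — violation — fails.
(iv) {Dept, Manager} → Name: (Dept=41, Manager=17): 2 rows → Name takes values {H, M} — violation — fails.
(v) {Dept, Office} → Manager: (Dept=31, Office=79): 3 rows → Manager takes values {17, 1, 6} — violation — fails.
None of the 5 dependencies hold.

0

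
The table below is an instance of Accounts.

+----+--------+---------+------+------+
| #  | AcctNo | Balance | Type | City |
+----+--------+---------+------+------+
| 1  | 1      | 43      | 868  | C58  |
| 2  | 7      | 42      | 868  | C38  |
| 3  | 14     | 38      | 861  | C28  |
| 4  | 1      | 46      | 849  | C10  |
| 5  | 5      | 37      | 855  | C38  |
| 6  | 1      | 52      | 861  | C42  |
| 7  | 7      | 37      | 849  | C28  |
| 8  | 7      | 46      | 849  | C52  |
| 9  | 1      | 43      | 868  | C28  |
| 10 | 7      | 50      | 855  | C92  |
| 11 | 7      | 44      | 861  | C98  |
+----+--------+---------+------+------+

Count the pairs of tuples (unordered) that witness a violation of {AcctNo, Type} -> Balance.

(AcctNo=1, Type=868): all 2 rows agree on Balance — 0 pairs.
(AcctNo=7, Type=849): violating pairs (7,8) — 1 pair.

1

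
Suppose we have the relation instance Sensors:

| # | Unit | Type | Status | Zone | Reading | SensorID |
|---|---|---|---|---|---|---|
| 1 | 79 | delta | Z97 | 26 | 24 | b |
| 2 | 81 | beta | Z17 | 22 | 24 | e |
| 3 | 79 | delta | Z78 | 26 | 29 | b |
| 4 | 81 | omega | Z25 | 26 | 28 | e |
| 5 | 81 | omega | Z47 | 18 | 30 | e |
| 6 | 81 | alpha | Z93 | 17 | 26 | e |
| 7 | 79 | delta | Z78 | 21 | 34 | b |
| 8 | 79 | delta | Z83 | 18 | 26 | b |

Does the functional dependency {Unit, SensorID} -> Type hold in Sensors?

No

(Unit=79, SensorID=b): rows 1, 3, 7, 8 → Type = delta, delta, delta, delta ✓
(Unit=81, SensorID=e): rows 2, 4, 5, 6 → Type takes values {beta, omega, alpha} — violation
Two rows agree on {Unit, SensorID} but differ on Type, so {Unit, SensorID} -> Type does not hold.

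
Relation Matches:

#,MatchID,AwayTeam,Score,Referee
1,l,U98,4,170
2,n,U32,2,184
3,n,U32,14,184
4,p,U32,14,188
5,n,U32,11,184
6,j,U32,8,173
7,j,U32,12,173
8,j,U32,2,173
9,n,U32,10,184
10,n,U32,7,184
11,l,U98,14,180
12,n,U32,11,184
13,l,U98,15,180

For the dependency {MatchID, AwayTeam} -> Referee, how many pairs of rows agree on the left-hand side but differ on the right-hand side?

2

(MatchID=l, AwayTeam=U98): violating pairs (1,11), (1,13) — 2 pairs.
(MatchID=n, AwayTeam=U32): all 6 rows agree on Referee — 0 pairs.
(MatchID=j, AwayTeam=U32): all 3 rows agree on Referee — 0 pairs.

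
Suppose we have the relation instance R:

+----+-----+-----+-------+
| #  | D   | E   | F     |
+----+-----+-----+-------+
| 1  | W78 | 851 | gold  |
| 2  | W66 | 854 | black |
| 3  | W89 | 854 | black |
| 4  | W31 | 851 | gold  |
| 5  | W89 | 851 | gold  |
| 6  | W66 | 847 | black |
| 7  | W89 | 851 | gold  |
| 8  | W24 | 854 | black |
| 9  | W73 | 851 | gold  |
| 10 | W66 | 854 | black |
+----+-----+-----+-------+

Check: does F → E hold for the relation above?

No

F=gold: rows 1, 4, 5, 7, 9 → E = 851, 851, 851, 851, 851 ✓
F=black: rows 2, 3, 6, 8, 10 → E takes values {854, 847} — violation
Two rows agree on F but differ on E, so F → E does not hold.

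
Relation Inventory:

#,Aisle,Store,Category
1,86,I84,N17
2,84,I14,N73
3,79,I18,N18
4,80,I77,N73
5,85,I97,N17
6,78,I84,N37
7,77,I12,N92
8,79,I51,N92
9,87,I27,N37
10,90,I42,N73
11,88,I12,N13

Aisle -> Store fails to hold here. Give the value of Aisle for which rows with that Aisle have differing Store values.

79

Aisle=86: row 1 → Store = I84 ✓
Aisle=84: row 2 → Store = I14 ✓
Aisle=79: rows 3, 8 → Store takes values {I18, I51} — violation
Aisle=80: row 4 → Store = I77 ✓
Aisle=85: row 5 → Store = I97 ✓
Aisle=78: row 6 → Store = I84 ✓
Aisle=77: row 7 → Store = I12 ✓
Aisle=87: row 9 → Store = I27 ✓
Aisle=90: row 10 → Store = I42 ✓
Aisle=88: row 11 → Store = I12 ✓
The only Aisle value with inconsistent Store is Aisle=79.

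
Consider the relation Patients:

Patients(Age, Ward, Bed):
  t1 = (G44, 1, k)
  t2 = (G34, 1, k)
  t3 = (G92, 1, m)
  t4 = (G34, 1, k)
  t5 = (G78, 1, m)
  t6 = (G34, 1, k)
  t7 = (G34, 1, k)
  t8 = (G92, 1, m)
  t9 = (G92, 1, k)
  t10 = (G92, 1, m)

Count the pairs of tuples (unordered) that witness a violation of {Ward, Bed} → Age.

12

(Ward=1, Bed=k): violating pairs (1,2), (1,4), (1,6), (1,7), (1,9), (2,9), (4,9), (6,9), (7,9) — 9 pairs.
(Ward=1, Bed=m): violating pairs (3,5), (5,8), (5,10) — 3 pairs.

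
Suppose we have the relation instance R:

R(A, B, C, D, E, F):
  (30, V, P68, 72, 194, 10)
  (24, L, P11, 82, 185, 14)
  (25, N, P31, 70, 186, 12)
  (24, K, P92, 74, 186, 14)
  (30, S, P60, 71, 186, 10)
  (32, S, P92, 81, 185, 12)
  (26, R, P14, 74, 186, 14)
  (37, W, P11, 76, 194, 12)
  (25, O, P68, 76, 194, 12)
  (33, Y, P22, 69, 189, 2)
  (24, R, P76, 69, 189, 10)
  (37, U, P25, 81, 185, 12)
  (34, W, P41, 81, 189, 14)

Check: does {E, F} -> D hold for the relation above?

(E=194, F=10): 1 row → D = 72 ✓
(E=185, F=14): 1 row → D = 82 ✓
(E=186, F=12): 1 row → D = 70 ✓
(E=186, F=14): 2 rows → D = 74, 74 ✓
(E=186, F=10): 1 row → D = 71 ✓
(E=185, F=12): 2 rows → D = 81, 81 ✓
(E=194, F=12): 2 rows → D = 76, 76 ✓
(E=189, F=2): 1 row → D = 69 ✓
(E=189, F=10): 1 row → D = 69 ✓
(E=189, F=14): 1 row → D = 81 ✓
Every {E, F} value is associated with a single D value, so {E, F} -> D holds.

Yes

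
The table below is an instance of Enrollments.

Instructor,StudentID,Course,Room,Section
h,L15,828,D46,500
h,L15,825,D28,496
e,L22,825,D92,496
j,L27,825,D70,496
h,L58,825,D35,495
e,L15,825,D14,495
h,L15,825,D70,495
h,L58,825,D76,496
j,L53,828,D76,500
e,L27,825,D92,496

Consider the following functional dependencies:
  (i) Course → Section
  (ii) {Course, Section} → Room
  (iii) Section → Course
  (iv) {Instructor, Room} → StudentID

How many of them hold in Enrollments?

1

(i) Course → Section: Course=825: 8 rows → Section takes values {496, 495} — violation — fails.
(ii) {Course, Section} → Room: (Course=828, Section=500): 2 rows → Room takes values {D46, D76} — violation; (Course=825, Section=496): 5 rows → Room takes values {D28, D92, D70, D76} — violation; (Course=825, Section=495): 3 rows → Room takes values {D35, D14, D70} — violation — fails.
(iii) Section → Course: every LHS value maps to a single RHS value — holds.
(iv) {Instructor, Room} → StudentID: (Instructor=e, Room=D92): 2 rows → StudentID takes values {L22, L27} — violation — fails.
1 of the 4 dependencies holds.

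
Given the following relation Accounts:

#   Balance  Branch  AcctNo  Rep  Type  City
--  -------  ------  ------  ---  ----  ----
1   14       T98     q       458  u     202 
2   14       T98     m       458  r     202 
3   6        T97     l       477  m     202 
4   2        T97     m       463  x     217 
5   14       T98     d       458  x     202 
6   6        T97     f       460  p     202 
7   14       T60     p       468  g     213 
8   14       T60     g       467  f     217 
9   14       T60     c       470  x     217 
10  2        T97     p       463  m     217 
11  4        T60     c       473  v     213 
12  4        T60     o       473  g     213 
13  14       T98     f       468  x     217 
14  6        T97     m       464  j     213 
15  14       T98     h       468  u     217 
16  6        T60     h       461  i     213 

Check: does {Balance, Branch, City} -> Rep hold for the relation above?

No

(Balance=14, Branch=T98, City=202): rows 1, 2, 5 → Rep = 458, 458, 458 ✓
(Balance=6, Branch=T97, City=202): rows 3, 6 → Rep takes values {477, 460} — violation
(Balance=2, Branch=T97, City=217): rows 4, 10 → Rep = 463, 463 ✓
(Balance=14, Branch=T60, City=213): row 7 → Rep = 468 ✓
(Balance=14, Branch=T60, City=217): rows 8, 9 → Rep takes values {467, 470} — violation
(Balance=4, Branch=T60, City=213): rows 11, 12 → Rep = 473, 473 ✓
(Balance=14, Branch=T98, City=217): rows 13, 15 → Rep = 468, 468 ✓
(Balance=6, Branch=T97, City=213): row 14 → Rep = 464 ✓
(Balance=6, Branch=T60, City=213): row 16 → Rep = 461 ✓
Two rows agree on {Balance, Branch, City} but differ on Rep, so {Balance, Branch, City} -> Rep does not hold.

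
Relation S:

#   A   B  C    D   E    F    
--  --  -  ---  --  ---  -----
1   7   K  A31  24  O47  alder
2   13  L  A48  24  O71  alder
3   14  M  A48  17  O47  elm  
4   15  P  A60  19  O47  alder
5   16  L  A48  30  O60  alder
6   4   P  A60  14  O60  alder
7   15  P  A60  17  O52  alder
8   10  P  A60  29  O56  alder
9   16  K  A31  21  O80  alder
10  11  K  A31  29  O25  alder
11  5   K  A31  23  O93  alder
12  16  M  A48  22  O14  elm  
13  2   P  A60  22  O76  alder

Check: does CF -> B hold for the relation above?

(C=A31, F=alder): rows 1, 9, 10, 11 → B = K, K, K, K ✓
(C=A48, F=alder): rows 2, 5 → B = L, L ✓
(C=A48, F=elm): rows 3, 12 → B = M, M ✓
(C=A60, F=alder): rows 4, 6, 7, 8, 13 → B = P, P, P, P, P ✓
Every CF value is associated with a single B value, so CF -> B holds.

Yes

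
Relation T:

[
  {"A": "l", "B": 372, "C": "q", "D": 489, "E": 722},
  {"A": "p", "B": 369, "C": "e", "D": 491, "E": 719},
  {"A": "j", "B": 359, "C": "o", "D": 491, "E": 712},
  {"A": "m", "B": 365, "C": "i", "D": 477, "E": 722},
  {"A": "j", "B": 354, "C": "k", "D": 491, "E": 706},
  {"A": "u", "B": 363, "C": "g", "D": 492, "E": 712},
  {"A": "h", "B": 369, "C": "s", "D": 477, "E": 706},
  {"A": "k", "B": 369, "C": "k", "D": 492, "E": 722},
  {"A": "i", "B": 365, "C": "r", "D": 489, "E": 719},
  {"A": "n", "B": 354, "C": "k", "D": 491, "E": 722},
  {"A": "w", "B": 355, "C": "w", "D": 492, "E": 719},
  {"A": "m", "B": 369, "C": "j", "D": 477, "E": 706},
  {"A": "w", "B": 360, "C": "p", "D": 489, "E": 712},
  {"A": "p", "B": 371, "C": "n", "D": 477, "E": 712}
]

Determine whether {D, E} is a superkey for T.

No

Two distinct rows share (D=477, E=706), so {D, E} does not determine every attribute — not a superkey.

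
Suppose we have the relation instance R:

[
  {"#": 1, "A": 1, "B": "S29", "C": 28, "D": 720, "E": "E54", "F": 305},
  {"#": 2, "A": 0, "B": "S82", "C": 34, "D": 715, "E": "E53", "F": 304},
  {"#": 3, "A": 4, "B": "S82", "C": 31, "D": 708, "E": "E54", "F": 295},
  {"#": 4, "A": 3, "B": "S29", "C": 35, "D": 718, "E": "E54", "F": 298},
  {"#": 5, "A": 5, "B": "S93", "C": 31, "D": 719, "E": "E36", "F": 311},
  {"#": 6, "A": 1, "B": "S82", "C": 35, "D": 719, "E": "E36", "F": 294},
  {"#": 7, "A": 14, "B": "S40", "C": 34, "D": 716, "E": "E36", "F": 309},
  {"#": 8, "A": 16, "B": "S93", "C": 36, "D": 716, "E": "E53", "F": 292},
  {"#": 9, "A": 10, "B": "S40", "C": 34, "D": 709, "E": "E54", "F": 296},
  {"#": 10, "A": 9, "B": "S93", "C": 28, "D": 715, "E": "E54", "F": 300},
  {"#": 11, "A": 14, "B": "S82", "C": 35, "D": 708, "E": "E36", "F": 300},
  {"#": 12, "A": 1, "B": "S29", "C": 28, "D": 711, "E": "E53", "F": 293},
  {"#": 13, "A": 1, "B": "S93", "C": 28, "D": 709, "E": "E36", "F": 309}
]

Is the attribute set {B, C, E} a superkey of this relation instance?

No

Rows 6 and 11 have the same {B, C, E} value (B=S82, C=35, E=E36) but are distinct tuples, so {B, C, E} does not determine every attribute — not a superkey.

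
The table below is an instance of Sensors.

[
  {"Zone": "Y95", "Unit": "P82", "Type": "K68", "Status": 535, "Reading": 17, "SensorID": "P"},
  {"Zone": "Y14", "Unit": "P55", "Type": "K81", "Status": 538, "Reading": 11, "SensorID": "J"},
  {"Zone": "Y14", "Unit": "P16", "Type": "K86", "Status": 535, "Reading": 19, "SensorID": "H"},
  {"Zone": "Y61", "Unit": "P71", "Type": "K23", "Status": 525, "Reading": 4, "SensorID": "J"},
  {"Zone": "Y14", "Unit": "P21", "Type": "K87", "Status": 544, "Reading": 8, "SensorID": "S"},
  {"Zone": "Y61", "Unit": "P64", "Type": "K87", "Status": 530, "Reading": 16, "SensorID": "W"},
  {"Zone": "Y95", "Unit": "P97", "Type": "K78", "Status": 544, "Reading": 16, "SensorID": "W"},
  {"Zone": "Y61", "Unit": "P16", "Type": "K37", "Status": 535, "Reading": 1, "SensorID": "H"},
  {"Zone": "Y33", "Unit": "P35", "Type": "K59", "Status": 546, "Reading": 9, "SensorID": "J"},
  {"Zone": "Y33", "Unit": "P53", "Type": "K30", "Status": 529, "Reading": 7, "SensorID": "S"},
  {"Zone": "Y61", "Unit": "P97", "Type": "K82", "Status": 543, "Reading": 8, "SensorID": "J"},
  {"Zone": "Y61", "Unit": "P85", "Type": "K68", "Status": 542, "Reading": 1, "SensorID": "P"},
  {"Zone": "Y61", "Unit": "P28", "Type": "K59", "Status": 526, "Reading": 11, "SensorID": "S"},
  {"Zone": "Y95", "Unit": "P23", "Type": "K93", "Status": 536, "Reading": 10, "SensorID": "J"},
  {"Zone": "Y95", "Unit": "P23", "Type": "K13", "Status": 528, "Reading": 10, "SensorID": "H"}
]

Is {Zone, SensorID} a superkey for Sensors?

No

Two distinct rows share (Zone=Y61, SensorID=J), so {Zone, SensorID} does not determine every attribute — not a superkey.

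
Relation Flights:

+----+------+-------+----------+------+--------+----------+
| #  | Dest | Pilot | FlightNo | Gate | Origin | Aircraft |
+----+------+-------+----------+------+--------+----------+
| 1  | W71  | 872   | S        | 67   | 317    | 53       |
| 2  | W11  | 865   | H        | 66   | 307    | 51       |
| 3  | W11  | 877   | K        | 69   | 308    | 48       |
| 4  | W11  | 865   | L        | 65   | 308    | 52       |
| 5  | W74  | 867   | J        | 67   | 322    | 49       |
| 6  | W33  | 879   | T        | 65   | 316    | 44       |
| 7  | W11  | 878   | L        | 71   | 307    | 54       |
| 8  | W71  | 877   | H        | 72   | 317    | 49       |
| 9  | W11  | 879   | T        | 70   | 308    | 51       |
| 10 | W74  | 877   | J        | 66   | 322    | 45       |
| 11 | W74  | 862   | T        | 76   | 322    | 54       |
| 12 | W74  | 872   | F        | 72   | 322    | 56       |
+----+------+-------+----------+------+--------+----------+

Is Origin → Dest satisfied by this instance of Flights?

Origin=317: rows 1, 8 → Dest = W71, W71 ✓
Origin=307: rows 2, 7 → Dest = W11, W11 ✓
Origin=308: rows 3, 4, 9 → Dest = W11, W11, W11 ✓
Origin=322: rows 5, 10, 11, 12 → Dest = W74, W74, W74, W74 ✓
Origin=316: row 6 → Dest = W33 ✓
Every Origin value is associated with a single Dest value, so Origin → Dest holds.

Yes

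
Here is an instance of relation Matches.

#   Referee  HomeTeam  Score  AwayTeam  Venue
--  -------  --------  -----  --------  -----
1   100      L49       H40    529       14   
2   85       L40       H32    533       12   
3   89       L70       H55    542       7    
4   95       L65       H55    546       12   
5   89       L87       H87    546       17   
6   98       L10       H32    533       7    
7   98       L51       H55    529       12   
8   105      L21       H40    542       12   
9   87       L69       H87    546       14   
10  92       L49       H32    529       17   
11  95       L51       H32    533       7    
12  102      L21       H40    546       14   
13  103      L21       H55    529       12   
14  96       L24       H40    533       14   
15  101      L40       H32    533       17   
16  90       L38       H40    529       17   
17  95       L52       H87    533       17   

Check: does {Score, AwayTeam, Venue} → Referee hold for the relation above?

(Score=H40, AwayTeam=529, Venue=14): row 1 → Referee = 100 ✓
(Score=H32, AwayTeam=533, Venue=12): row 2 → Referee = 85 ✓
(Score=H55, AwayTeam=542, Venue=7): row 3 → Referee = 89 ✓
(Score=H55, AwayTeam=546, Venue=12): row 4 → Referee = 95 ✓
(Score=H87, AwayTeam=546, Venue=17): row 5 → Referee = 89 ✓
(Score=H32, AwayTeam=533, Venue=7): rows 6, 11 → Referee takes values {98, 95} — violation
(Score=H55, AwayTeam=529, Venue=12): rows 7, 13 → Referee takes values {98, 103} — violation
(Score=H40, AwayTeam=542, Venue=12): row 8 → Referee = 105 ✓
(Score=H87, AwayTeam=546, Venue=14): row 9 → Referee = 87 ✓
(Score=H32, AwayTeam=529, Venue=17): row 10 → Referee = 92 ✓
(Score=H40, AwayTeam=546, Venue=14): row 12 → Referee = 102 ✓
(Score=H40, AwayTeam=533, Venue=14): row 14 → Referee = 96 ✓
(Score=H32, AwayTeam=533, Venue=17): row 15 → Referee = 101 ✓
(Score=H40, AwayTeam=529, Venue=17): row 16 → Referee = 90 ✓
(Score=H87, AwayTeam=533, Venue=17): row 17 → Referee = 95 ✓
Two rows agree on {Score, AwayTeam, Venue} but differ on Referee, so {Score, AwayTeam, Venue} → Referee does not hold.

No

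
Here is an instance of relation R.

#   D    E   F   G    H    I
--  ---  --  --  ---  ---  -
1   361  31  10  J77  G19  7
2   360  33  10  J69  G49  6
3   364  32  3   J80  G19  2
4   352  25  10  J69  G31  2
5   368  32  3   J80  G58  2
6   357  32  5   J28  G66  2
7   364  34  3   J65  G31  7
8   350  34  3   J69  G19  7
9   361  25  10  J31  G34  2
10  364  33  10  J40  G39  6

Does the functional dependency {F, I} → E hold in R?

(F=10, I=7): row 1 → E = 31 ✓
(F=10, I=6): rows 2, 10 → E = 33, 33 ✓
(F=3, I=2): rows 3, 5 → E = 32, 32 ✓
(F=10, I=2): rows 4, 9 → E = 25, 25 ✓
(F=5, I=2): row 6 → E = 32 ✓
(F=3, I=7): rows 7, 8 → E = 34, 34 ✓
Every {F, I} value is associated with a single E value, so {F, I} → E holds.

Yes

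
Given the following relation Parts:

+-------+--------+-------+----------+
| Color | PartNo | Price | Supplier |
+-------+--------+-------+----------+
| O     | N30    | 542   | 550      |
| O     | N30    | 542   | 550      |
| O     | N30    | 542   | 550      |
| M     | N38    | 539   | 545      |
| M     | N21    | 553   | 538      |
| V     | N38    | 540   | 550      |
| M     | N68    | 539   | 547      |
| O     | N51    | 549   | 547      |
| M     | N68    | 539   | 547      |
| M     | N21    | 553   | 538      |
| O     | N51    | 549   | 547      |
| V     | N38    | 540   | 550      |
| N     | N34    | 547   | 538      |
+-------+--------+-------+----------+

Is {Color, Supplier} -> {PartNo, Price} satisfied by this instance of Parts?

(Color=O, Supplier=550): 3 rows → {PartNo,Price} = (N30, 542), (N30, 542), (N30, 542) ✓
(Color=M, Supplier=545): 1 row → {PartNo,Price} = (N38, 539) ✓
(Color=M, Supplier=538): 2 rows → {PartNo,Price} = (N21, 553), (N21, 553) ✓
(Color=V, Supplier=550): 2 rows → {PartNo,Price} = (N38, 540), (N38, 540) ✓
(Color=M, Supplier=547): 2 rows → {PartNo,Price} = (N68, 539), (N68, 539) ✓
(Color=O, Supplier=547): 2 rows → {PartNo,Price} = (N51, 549), (N51, 549) ✓
(Color=N, Supplier=538): 1 row → {PartNo,Price} = (N34, 547) ✓
Every {Color, Supplier} value is associated with a single {PartNo, Price} value, so {Color, Supplier} -> {PartNo, Price} holds.

Yes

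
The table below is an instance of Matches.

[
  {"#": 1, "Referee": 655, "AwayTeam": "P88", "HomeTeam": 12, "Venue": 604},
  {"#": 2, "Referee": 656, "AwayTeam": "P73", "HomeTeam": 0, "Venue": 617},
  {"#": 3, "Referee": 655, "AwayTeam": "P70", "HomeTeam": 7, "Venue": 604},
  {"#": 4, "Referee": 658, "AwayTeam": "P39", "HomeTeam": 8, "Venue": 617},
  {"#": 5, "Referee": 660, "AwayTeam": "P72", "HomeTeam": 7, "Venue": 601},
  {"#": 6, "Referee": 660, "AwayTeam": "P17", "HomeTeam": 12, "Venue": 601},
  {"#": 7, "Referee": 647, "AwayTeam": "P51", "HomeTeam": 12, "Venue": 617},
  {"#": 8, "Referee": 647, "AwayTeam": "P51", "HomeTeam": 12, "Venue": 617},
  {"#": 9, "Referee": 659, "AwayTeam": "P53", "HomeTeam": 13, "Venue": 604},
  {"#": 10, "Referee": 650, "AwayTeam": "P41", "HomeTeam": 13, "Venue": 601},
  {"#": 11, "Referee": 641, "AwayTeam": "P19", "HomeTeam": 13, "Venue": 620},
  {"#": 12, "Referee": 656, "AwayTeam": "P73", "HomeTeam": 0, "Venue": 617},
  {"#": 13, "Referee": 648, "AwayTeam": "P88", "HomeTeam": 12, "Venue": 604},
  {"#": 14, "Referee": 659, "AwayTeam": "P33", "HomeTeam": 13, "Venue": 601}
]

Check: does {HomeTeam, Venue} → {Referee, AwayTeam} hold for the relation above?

(HomeTeam=12, Venue=604): rows 1, 13 → {Referee,AwayTeam} takes values {(655, P88), (648, P88)} — violation
(HomeTeam=0, Venue=617): rows 2, 12 → {Referee,AwayTeam} = (656, P73), (656, P73) ✓
(HomeTeam=7, Venue=604): row 3 → {Referee,AwayTeam} = (655, P70) ✓
(HomeTeam=8, Venue=617): row 4 → {Referee,AwayTeam} = (658, P39) ✓
(HomeTeam=7, Venue=601): row 5 → {Referee,AwayTeam} = (660, P72) ✓
(HomeTeam=12, Venue=601): row 6 → {Referee,AwayTeam} = (660, P17) ✓
(HomeTeam=12, Venue=617): rows 7, 8 → {Referee,AwayTeam} = (647, P51), (647, P51) ✓
(HomeTeam=13, Venue=604): row 9 → {Referee,AwayTeam} = (659, P53) ✓
(HomeTeam=13, Venue=601): rows 10, 14 → {Referee,AwayTeam} takes values {(650, P41), (659, P33)} — violation
(HomeTeam=13, Venue=620): row 11 → {Referee,AwayTeam} = (641, P19) ✓
Two rows agree on {HomeTeam, Venue} but differ on {Referee, AwayTeam}, so {HomeTeam, Venue} → {Referee, AwayTeam} does not hold.

No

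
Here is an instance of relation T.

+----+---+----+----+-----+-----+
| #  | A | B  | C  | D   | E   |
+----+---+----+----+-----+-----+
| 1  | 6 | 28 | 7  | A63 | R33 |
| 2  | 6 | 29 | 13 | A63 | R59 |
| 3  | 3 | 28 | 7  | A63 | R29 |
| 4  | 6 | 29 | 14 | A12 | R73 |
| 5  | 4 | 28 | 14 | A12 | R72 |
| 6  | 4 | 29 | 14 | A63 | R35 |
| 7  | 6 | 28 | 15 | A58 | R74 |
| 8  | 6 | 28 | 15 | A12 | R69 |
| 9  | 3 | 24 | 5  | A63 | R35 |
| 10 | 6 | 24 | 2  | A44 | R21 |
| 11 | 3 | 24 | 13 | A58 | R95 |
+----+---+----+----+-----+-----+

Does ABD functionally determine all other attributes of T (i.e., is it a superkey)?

All 11 rows have distinct ABD values, so ABD → (all attributes) holds and ABD is a superkey.

Yes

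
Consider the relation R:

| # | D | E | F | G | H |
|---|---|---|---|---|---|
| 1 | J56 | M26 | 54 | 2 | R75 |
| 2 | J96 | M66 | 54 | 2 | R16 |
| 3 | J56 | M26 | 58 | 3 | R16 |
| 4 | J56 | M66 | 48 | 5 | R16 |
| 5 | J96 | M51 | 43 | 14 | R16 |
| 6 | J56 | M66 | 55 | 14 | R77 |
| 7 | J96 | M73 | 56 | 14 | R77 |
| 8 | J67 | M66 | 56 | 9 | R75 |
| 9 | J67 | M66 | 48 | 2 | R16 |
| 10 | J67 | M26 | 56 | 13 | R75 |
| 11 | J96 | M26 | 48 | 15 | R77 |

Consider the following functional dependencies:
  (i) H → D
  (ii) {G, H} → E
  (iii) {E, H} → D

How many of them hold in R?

0

(i) H → D: H=R75: rows 1, 8, 10 → D takes values {J56, J67} — violation; H=R16: rows 2, 3, 4, 5, 9 → D takes values {J96, J56, J67} — violation; H=R77: rows 6, 7, 11 → D takes values {J56, J96} — violation — fails.
(ii) {G, H} → E: (G=14, H=R77): rows 6, 7 → E takes values {M66, M73} — violation — fails.
(iii) {E, H} → D: (E=M26, H=R75): rows 1, 10 → D takes values {J56, J67} — violation; (E=M66, H=R16): rows 2, 4, 9 → D takes values {J96, J56, J67} — violation — fails.
None of the 3 dependencies hold.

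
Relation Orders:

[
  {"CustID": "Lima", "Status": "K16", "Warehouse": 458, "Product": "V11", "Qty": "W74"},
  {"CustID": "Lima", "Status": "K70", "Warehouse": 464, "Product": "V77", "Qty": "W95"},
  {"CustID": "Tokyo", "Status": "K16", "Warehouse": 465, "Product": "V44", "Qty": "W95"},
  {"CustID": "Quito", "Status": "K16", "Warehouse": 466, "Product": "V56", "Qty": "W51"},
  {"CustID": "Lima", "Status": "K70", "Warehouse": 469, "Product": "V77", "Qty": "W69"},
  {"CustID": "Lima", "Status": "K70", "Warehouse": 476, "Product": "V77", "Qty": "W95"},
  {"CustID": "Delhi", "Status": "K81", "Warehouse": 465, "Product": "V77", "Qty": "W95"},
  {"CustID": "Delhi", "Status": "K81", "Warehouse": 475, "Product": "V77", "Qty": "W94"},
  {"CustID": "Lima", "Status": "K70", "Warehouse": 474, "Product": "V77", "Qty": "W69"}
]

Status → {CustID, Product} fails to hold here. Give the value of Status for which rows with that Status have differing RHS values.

Status=K16: 3 rows → {CustID,Product} takes values {(Lima, V11), (Tokyo, V44), (Quito, V56)} — violation
Status=K70: 4 rows → {CustID,Product} = (Lima, V77), (Lima, V77), (Lima, V77), (Lima, V77) ✓
Status=K81: 2 rows → {CustID,Product} = (Delhi, V77), (Delhi, V77) ✓
The only Status value with inconsistent RHS is Status=K16.

K16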